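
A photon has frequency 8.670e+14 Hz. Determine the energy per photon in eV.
3.5856 eV

Using E = hf:

E = hf = (6.626×10⁻³⁴ J·s)(8.670e+14 Hz)
E = 3.5856 eV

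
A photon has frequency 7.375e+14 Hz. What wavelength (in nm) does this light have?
406.50 nm

Using the wave equation: c = fλ

Solving for wavelength:
λ = c/f = (3×10⁸ m/s) / (7.375e+14 Hz)
λ = 406.50 nm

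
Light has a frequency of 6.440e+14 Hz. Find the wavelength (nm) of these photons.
465.52 nm

Using the wave equation: c = fλ

Solving for wavelength:
λ = c/f = (3×10⁸ m/s) / (6.440e+14 Hz)
λ = 465.52 nm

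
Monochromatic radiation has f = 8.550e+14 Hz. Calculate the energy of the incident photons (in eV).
3.5360 eV

Using E = hf:

E = hf = (6.626×10⁻³⁴ J·s)(8.550e+14 Hz)
E = 3.5360 eV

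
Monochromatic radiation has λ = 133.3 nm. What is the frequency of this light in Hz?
2.2490e+15 Hz

Using the wave equation: c = fλ

Solving for frequency:
f = c/λ = (3×10⁸ m/s) / (133.3×10⁻⁹ m)
f = 2.2490e+15 Hz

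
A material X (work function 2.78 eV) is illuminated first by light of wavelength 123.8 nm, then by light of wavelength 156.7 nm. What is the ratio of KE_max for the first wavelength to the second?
1.4097

Using Einstein's equation: KE_max = hc/λ - φ

For λ₁ = 123.8 nm:
E₁ = hc/λ₁ = 10.0149 eV
KE₁ = E₁ - φ = 10.0149 - 2.78 = 7.2349 eV

For λ₂ = 156.7 nm:
E₂ = hc/λ₂ = 7.9122 eV
KE₂ = E₂ - φ = 7.9122 - 2.78 = 5.1322 eV

Ratio: KE₁/KE₂ = 7.2349/5.1322 = 1.4097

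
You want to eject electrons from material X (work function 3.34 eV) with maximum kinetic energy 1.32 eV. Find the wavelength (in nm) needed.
266.06 nm

From Einstein's equation: KE_max = hc/λ - φ

Rearranging for λ:
hc/λ = KE_max + φ
λ = hc/(KE_max + φ)

Required photon energy:
E_photon = KE_max + φ = 1.32 + 3.34 = 4.66 eV

Required wavelength:
λ = hc/E_photon = (6.626×10⁻³⁴)(3×10⁸) / (4.66 × 1.602×10⁻¹⁹)
λ = 266.06 nm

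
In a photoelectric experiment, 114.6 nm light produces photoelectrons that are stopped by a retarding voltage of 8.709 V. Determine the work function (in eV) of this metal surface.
2.11 eV

The stopping potential gives the maximum kinetic energy: KE_max = eV_s = 8.709 eV

From Einstein's photoelectric equation: KE_max = hc/λ - φ
Rearranging: φ = hc/λ - KE_max

Calculate photon energy:
E_photon = hc/λ = (6.626×10⁻³⁴ J·s)(3×10⁸ m/s) / (114.6×10⁻⁹ m) = 10.8189 eV

Therefore:
φ = 10.8189 - 8.709 = 2.11 eV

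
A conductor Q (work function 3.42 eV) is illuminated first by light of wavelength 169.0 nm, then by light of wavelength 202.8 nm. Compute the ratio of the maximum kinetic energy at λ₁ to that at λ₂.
1.4539

Using Einstein's equation: KE_max = hc/λ - φ

For λ₁ = 169.0 nm:
E₁ = hc/λ₁ = 7.3363 eV
KE₁ = E₁ - φ = 7.3363 - 3.42 = 3.9163 eV

For λ₂ = 202.8 nm:
E₂ = hc/λ₂ = 6.1136 eV
KE₂ = E₂ - φ = 6.1136 - 3.42 = 2.6936 eV

Ratio: KE₁/KE₂ = 3.9163/2.6936 = 1.4539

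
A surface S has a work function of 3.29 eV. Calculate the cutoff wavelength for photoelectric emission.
376.85 nm

The threshold wavelength is when the photon energy equals the work function:
hc/λ₀ = φ

Solving for λ₀:
λ₀ = hc/φ = (6.626×10⁻³⁴ J·s)(3×10⁸ m/s) / (3.29 eV × 1.602×10⁻¹⁹ J/eV)
λ₀ = 376.85 nm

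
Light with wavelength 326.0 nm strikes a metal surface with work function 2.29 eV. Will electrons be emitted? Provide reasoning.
Yes

For photoemission, the photon energy must exceed the work function.

Photon energy: E = hc/λ = 3.8032 eV
Work function: φ = 2.29 eV

Since E_photon (3.8032 eV) > φ (2.29 eV), photoemission WILL occur.
The threshold wavelength is λ₀ = hc/φ = 541.4 nm.
Since 326.0 nm < 541.4 nm, the light has sufficient energy.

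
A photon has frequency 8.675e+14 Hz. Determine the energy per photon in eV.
3.5877 eV

Using E = hf:

E = hf = (6.626×10⁻³⁴ J·s)(8.675e+14 Hz)
E = 3.5877 eV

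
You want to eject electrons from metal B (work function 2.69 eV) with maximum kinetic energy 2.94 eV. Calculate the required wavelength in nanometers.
220.22 nm

From Einstein's equation: KE_max = hc/λ - φ

Rearranging for λ:
hc/λ = KE_max + φ
λ = hc/(KE_max + φ)

Required photon energy:
E_photon = KE_max + φ = 2.94 + 2.69 = 5.63 eV

Required wavelength:
λ = hc/E_photon = (6.626×10⁻³⁴)(3×10⁸) / (5.63 × 1.602×10⁻¹⁹)
λ = 220.22 nm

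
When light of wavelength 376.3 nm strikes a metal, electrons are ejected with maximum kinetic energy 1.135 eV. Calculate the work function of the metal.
2.16 eV

From Einstein's photoelectric equation: KE_max = hf - φ = hc/λ - φ

Rearranging for φ:
φ = hc/λ - KE_max

Calculate photon energy:
E_photon = hc/λ = 3.2948 eV

Therefore:
φ = 3.2948 - 1.135 = 2.16 eV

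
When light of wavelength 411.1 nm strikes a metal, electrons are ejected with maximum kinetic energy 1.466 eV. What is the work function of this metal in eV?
1.55 eV

From Einstein's photoelectric equation: KE_max = hf - φ = hc/λ - φ

Rearranging for φ:
φ = hc/λ - KE_max

Calculate photon energy:
E_photon = hc/λ = 3.0159 eV

Therefore:
φ = 3.0159 - 1.466 = 1.55 eV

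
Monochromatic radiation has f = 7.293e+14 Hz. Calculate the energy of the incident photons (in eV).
3.0161 eV

Using E = hf:

E = hf = (6.626×10⁻³⁴ J·s)(7.293e+14 Hz)
E = 3.0161 eV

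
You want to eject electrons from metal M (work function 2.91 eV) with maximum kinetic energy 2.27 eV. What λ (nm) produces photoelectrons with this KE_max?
239.35 nm

From Einstein's equation: KE_max = hc/λ - φ

Rearranging for λ:
hc/λ = KE_max + φ
λ = hc/(KE_max + φ)

Required photon energy:
E_photon = KE_max + φ = 2.27 + 2.91 = 5.18 eV

Required wavelength:
λ = hc/E_photon = (6.626×10⁻³⁴)(3×10⁸) / (5.18 × 1.602×10⁻¹⁹)
λ = 239.35 nm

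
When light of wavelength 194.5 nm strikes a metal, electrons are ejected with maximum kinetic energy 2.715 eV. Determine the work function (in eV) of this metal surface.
3.66 eV

From Einstein's photoelectric equation: KE_max = hf - φ = hc/λ - φ

Rearranging for φ:
φ = hc/λ - KE_max

Calculate photon energy:
E_photon = hc/λ = 6.3745 eV

Therefore:
φ = 6.3745 - 2.715 = 3.66 eV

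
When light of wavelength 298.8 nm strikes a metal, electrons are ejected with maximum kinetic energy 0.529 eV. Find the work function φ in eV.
3.62 eV

From Einstein's photoelectric equation: KE_max = hf - φ = hc/λ - φ

Rearranging for φ:
φ = hc/λ - KE_max

Calculate photon energy:
E_photon = hc/λ = 4.1494 eV

Therefore:
φ = 4.1494 - 0.529 = 3.62 eV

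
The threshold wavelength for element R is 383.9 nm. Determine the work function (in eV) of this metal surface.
3.23 eV

At the threshold wavelength, photon energy equals work function:
φ = hc/λ₀

Calculating:
φ = (6.626×10⁻³⁴ J·s)(3×10⁸ m/s) / (383.9×10⁻⁹ m)
φ = 3.23 eV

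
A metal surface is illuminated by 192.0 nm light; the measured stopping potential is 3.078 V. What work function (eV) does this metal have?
3.38 eV

The stopping potential gives the maximum kinetic energy: KE_max = eV_s = 3.078 eV

From Einstein's photoelectric equation: KE_max = hc/λ - φ
Rearranging: φ = hc/λ - KE_max

Calculate photon energy:
E_photon = hc/λ = (6.626×10⁻³⁴ J·s)(3×10⁸ m/s) / (192.0×10⁻⁹ m) = 6.4575 eV

Therefore:
φ = 6.4575 - 3.078 = 3.38 eV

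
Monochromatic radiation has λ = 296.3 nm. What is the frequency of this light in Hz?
1.0118e+15 Hz

Using the wave equation: c = fλ

Solving for frequency:
f = c/λ = (3×10⁸ m/s) / (296.3×10⁻⁹ m)
f = 1.0118e+15 Hz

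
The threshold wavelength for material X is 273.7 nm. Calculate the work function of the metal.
4.53 eV

At the threshold wavelength, photon energy equals work function:
φ = hc/λ₀

Calculating:
φ = (6.626×10⁻³⁴ J·s)(3×10⁸ m/s) / (273.7×10⁻⁹ m)
φ = 4.53 eV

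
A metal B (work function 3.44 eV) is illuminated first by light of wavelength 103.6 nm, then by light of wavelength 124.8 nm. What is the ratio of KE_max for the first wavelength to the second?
1.3130

Using Einstein's equation: KE_max = hc/λ - φ

For λ₁ = 103.6 nm:
E₁ = hc/λ₁ = 11.9676 eV
KE₁ = E₁ - φ = 11.9676 - 3.44 = 8.5276 eV

For λ₂ = 124.8 nm:
E₂ = hc/λ₂ = 9.9346 eV
KE₂ = E₂ - φ = 9.9346 - 3.44 = 6.4946 eV

Ratio: KE₁/KE₂ = 8.5276/6.4946 = 1.3130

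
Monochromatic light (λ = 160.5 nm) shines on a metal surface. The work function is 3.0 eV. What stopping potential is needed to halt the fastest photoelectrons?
4.7249 V

The stopping potential V_s satisfies: eV_s = KE_max

First, find KE_max using Einstein's equation:
E_photon = hc/λ = 7.7249 eV
KE_max = E_photon - φ = 7.7249 - 3.0 = 4.7249 eV

Since eV_s = KE_max:
V_s = KE_max/e = 4.7249 V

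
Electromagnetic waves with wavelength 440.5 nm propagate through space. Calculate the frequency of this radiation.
6.8057e+14 Hz

Using the wave equation: c = fλ

Solving for frequency:
f = c/λ = (3×10⁸ m/s) / (440.5×10⁻⁹ m)
f = 6.8057e+14 Hz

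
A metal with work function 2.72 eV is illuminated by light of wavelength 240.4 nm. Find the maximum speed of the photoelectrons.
9.2596e+05 m/s

First, find the maximum kinetic energy:
E_photon = hc/λ = 5.1574 eV
KE_max = E_photon - φ = 5.1574 - 2.72 = 2.4374 eV

Convert to Joules: KE_max = 2.4374 × 1.602×10⁻¹⁹ J = 3.9052e-19 J

Then use KE = ½mv² to find velocity:
v = √(2·KE/m) = √(2 × 3.9052e-19 J / 9.109e-31 kg)
v = 9.2596e+05 m/s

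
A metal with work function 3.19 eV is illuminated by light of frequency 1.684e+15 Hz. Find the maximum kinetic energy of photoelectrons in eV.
3.7745 eV

Using Einstein's photoelectric equation: KE_max = hf - φ

First, calculate the photon energy:
E_photon = hf = (6.626×10⁻³⁴ J·s)(1.684e+15 Hz)
E_photon = 6.9645 eV

Then, the maximum kinetic energy:
KE_max = E_photon - φ = 6.9645 eV - 3.19 eV = 3.7745 eV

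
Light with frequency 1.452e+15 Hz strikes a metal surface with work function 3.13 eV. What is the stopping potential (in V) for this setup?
2.8750 V

The stopping potential V_s satisfies: eV_s = KE_max

First, find KE_max using Einstein's equation:
E_photon = hf = (6.626×10⁻³⁴ J·s)(1.452e+15 Hz) = 6.0050 eV
KE_max = E_photon - φ = 6.0050 - 3.13 = 2.8750 eV

Since eV_s = KE_max:
V_s = KE_max/e = 2.8750 V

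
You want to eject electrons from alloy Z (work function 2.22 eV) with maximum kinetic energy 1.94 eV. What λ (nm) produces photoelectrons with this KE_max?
298.04 nm

From Einstein's equation: KE_max = hc/λ - φ

Rearranging for λ:
hc/λ = KE_max + φ
λ = hc/(KE_max + φ)

Required photon energy:
E_photon = KE_max + φ = 1.94 + 2.22 = 4.16 eV

Required wavelength:
λ = hc/E_photon = (6.626×10⁻³⁴)(3×10⁸) / (4.16 × 1.602×10⁻¹⁹)
λ = 298.04 nm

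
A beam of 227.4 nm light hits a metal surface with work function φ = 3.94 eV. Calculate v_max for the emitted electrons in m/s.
7.2935e+05 m/s

First, find the maximum kinetic energy:
E_photon = hc/λ = 5.4523 eV
KE_max = E_photon - φ = 5.4523 - 3.94 = 1.5123 eV

Convert to Joules: KE_max = 1.5123 × 1.602×10⁻¹⁹ J = 2.4229e-19 J

Then use KE = ½mv² to find velocity:
v = √(2·KE/m) = √(2 × 2.4229e-19 J / 9.109e-31 kg)
v = 7.2935e+05 m/s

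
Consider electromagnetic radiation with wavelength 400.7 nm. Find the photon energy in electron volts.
3.0942 eV

Using E = hf = hc/λ:

E = hc/λ = (6.626×10⁻³⁴ J·s)(3×10⁸ m/s) / (400.7×10⁻⁹ m)
E = 3.0942 eV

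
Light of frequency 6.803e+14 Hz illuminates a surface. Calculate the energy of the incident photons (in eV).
2.8135 eV

Using E = hf:

E = hf = (6.626×10⁻³⁴ J·s)(6.803e+14 Hz)
E = 2.8135 eV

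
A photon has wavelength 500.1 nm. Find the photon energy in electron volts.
2.4792 eV

Using E = hf = hc/λ:

E = hc/λ = (6.626×10⁻³⁴ J·s)(3×10⁸ m/s) / (500.1×10⁻⁹ m)
E = 2.4792 eV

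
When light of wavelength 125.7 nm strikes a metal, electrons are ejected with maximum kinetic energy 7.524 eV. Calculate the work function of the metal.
2.34 eV

From Einstein's photoelectric equation: KE_max = hf - φ = hc/λ - φ

Rearranging for φ:
φ = hc/λ - KE_max

Calculate photon energy:
E_photon = hc/λ = 9.8635 eV

Therefore:
φ = 9.8635 - 7.524 = 2.34 eV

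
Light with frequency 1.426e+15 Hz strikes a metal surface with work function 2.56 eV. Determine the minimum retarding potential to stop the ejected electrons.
3.3375 V

The stopping potential V_s satisfies: eV_s = KE_max

First, find KE_max using Einstein's equation:
E_photon = hf = (6.626×10⁻³⁴ J·s)(1.426e+15 Hz) = 5.8975 eV
KE_max = E_photon - φ = 5.8975 - 2.56 = 3.3375 eV

Since eV_s = KE_max:
V_s = KE_max/e = 3.3375 V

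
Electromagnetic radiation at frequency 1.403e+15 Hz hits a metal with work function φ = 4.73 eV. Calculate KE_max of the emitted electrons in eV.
1.0723 eV

Using Einstein's photoelectric equation: KE_max = hf - φ

First, calculate the photon energy:
E_photon = hf = (6.626×10⁻³⁴ J·s)(1.403e+15 Hz)
E_photon = 5.8023 eV

Then, the maximum kinetic energy:
KE_max = E_photon - φ = 5.8023 eV - 4.73 eV = 1.0723 eV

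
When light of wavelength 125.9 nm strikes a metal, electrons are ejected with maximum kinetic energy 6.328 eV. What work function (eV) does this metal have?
3.52 eV

From Einstein's photoelectric equation: KE_max = hf - φ = hc/λ - φ

Rearranging for φ:
φ = hc/λ - KE_max

Calculate photon energy:
E_photon = hc/λ = 9.8478 eV

Therefore:
φ = 9.8478 - 6.328 = 3.52 eV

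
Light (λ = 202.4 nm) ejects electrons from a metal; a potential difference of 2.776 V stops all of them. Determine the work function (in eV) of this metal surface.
3.35 eV

The stopping potential gives the maximum kinetic energy: KE_max = eV_s = 2.776 eV

From Einstein's photoelectric equation: KE_max = hc/λ - φ
Rearranging: φ = hc/λ - KE_max

Calculate photon energy:
E_photon = hc/λ = (6.626×10⁻³⁴ J·s)(3×10⁸ m/s) / (202.4×10⁻⁹ m) = 6.1257 eV

Therefore:
φ = 6.1257 - 2.776 = 3.35 eV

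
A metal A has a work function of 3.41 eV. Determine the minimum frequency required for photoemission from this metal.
8.2453e+14 Hz

The threshold frequency is when the photon energy equals the work function:
hf₀ = φ

Solving for f₀:
f₀ = φ/h = (3.41 eV × 1.602×10⁻¹⁹ J/eV) / (6.626×10⁻³⁴ J·s)
f₀ = 8.2453e+14 Hz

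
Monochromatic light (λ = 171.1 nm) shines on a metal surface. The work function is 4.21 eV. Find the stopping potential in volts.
3.0363 V

The stopping potential V_s satisfies: eV_s = KE_max

First, find KE_max using Einstein's equation:
E_photon = hc/λ = 7.2463 eV
KE_max = E_photon - φ = 7.2463 - 4.21 = 3.0363 eV

Since eV_s = KE_max:
V_s = KE_max/e = 3.0363 V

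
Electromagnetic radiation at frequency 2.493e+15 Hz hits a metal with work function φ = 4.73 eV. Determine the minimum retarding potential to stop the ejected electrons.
5.5802 V

The stopping potential V_s satisfies: eV_s = KE_max

First, find KE_max using Einstein's equation:
E_photon = hf = (6.626×10⁻³⁴ J·s)(2.493e+15 Hz) = 10.3102 eV
KE_max = E_photon - φ = 10.3102 - 4.73 = 5.5802 eV

Since eV_s = KE_max:
V_s = KE_max/e = 5.5802 V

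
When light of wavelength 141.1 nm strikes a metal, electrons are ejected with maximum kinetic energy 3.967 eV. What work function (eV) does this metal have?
4.82 eV

From Einstein's photoelectric equation: KE_max = hf - φ = hc/λ - φ

Rearranging for φ:
φ = hc/λ - KE_max

Calculate photon energy:
E_photon = hc/λ = 8.7870 eV

Therefore:
φ = 8.7870 - 3.967 = 4.82 eV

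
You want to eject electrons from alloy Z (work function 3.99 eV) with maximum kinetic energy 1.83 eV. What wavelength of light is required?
213.03 nm

From Einstein's equation: KE_max = hc/λ - φ

Rearranging for λ:
hc/λ = KE_max + φ
λ = hc/(KE_max + φ)

Required photon energy:
E_photon = KE_max + φ = 1.83 + 3.99 = 5.82 eV

Required wavelength:
λ = hc/E_photon = (6.626×10⁻³⁴)(3×10⁸) / (5.82 × 1.602×10⁻¹⁹)
λ = 213.03 nm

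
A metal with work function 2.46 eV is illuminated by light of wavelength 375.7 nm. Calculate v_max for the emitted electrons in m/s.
5.4361e+05 m/s

First, find the maximum kinetic energy:
E_photon = hc/λ = 3.3001 eV
KE_max = E_photon - φ = 3.3001 - 2.46 = 0.8401 eV

Convert to Joules: KE_max = 0.8401 × 1.602×10⁻¹⁹ J = 1.3460e-19 J

Then use KE = ½mv² to find velocity:
v = √(2·KE/m) = √(2 × 1.3460e-19 J / 9.109e-31 kg)
v = 5.4361e+05 m/s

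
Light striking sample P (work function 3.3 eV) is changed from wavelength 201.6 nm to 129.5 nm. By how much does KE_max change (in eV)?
3.4241 eV

Using Einstein's equation: KE_max = hc/λ - φ

For λ₁ = 201.6 nm:
KE₁ = hc/λ₁ - φ = 6.1500 - 3.3 = 2.8500 eV

For λ₂ = 129.5 nm:
KE₂ = hc/λ₂ - φ = 9.5741 - 3.3 = 6.2741 eV

Change in KE:
ΔKE = KE₂ - KE₁ = 6.2741 - 2.8500 = 3.4241 eV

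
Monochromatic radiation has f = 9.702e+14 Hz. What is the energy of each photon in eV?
4.0124 eV

Using E = hf:

E = hf = (6.626×10⁻³⁴ J·s)(9.702e+14 Hz)
E = 4.0124 eV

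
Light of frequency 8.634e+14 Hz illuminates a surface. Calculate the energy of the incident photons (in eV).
3.5707 eV

Using E = hf:

E = hf = (6.626×10⁻³⁴ J·s)(8.634e+14 Hz)
E = 3.5707 eV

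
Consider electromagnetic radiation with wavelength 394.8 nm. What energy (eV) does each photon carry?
3.1404 eV

Using E = hf = hc/λ:

E = hc/λ = (6.626×10⁻³⁴ J·s)(3×10⁸ m/s) / (394.8×10⁻⁹ m)
E = 3.1404 eV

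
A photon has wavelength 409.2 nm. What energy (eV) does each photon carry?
3.0299 eV

Using E = hf = hc/λ:

E = hc/λ = (6.626×10⁻³⁴ J·s)(3×10⁸ m/s) / (409.2×10⁻⁹ m)
E = 3.0299 eV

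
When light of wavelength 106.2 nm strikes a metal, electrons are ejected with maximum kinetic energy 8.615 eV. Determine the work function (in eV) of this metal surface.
3.06 eV

From Einstein's photoelectric equation: KE_max = hf - φ = hc/λ - φ

Rearranging for φ:
φ = hc/λ - KE_max

Calculate photon energy:
E_photon = hc/λ = 11.6746 eV

Therefore:
φ = 11.6746 - 8.615 = 3.06 eV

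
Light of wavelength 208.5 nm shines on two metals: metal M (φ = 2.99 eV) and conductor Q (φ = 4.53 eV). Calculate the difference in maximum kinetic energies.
1.5400 eV

Using KE_max = hc/λ - φ for each metal:

Photon energy: E = hc/λ = 5.9465 eV

For metal M (φ₁ = 2.99 eV):
KE₁ = E - φ₁ = 5.9465 - 2.99 = 2.9565 eV

For conductor Q (φ₂ = 4.53 eV):
KE₂ = E - φ₂ = 5.9465 - 4.53 = 1.4165 eV

Difference:
ΔKE = KE₁ - KE₂ = 2.9565 - 1.4165 = 1.5400 eV

Note: The difference equals the difference in work functions: 4.53 - 2.99 = 1.54 eV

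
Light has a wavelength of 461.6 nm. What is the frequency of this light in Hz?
6.4946e+14 Hz

Using the wave equation: c = fλ

Solving for frequency:
f = c/λ = (3×10⁸ m/s) / (461.6×10⁻⁹ m)
f = 6.4946e+14 Hz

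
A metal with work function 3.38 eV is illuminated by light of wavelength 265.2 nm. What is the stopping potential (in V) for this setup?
1.2951 V

The stopping potential V_s satisfies: eV_s = KE_max

First, find KE_max using Einstein's equation:
E_photon = hc/λ = 4.6751 eV
KE_max = E_photon - φ = 4.6751 - 3.38 = 1.2951 eV

Since eV_s = KE_max:
V_s = KE_max/e = 1.2951 V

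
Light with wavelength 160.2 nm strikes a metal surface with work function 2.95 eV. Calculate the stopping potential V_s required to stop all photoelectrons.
4.7893 V

The stopping potential V_s satisfies: eV_s = KE_max

First, find KE_max using Einstein's equation:
E_photon = hc/λ = 7.7393 eV
KE_max = E_photon - φ = 7.7393 - 2.95 = 4.7893 eV

Since eV_s = KE_max:
V_s = KE_max/e = 4.7893 V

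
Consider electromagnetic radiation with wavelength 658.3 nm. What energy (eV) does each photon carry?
1.8834 eV

Using E = hf = hc/λ:

E = hc/λ = (6.626×10⁻³⁴ J·s)(3×10⁸ m/s) / (658.3×10⁻⁹ m)
E = 1.8834 eV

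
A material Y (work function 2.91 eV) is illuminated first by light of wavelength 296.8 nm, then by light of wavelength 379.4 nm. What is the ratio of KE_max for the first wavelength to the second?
3.5411

Using Einstein's equation: KE_max = hc/λ - φ

For λ₁ = 296.8 nm:
E₁ = hc/λ₁ = 4.1774 eV
KE₁ = E₁ - φ = 4.1774 - 2.91 = 1.2674 eV

For λ₂ = 379.4 nm:
E₂ = hc/λ₂ = 3.2679 eV
KE₂ = E₂ - φ = 3.2679 - 2.91 = 0.3579 eV

Ratio: KE₁/KE₂ = 1.2674/0.3579 = 3.5411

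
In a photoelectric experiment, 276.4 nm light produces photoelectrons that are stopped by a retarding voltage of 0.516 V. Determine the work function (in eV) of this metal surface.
3.97 eV

The stopping potential gives the maximum kinetic energy: KE_max = eV_s = 0.516 eV

From Einstein's photoelectric equation: KE_max = hc/λ - φ
Rearranging: φ = hc/λ - KE_max

Calculate photon energy:
E_photon = hc/λ = (6.626×10⁻³⁴ J·s)(3×10⁸ m/s) / (276.4×10⁻⁹ m) = 4.4857 eV

Therefore:
φ = 4.4857 - 0.516 = 3.97 eV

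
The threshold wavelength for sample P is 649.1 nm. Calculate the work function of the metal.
1.91 eV

At the threshold wavelength, photon energy equals work function:
φ = hc/λ₀

Calculating:
φ = (6.626×10⁻³⁴ J·s)(3×10⁸ m/s) / (649.1×10⁻⁹ m)
φ = 1.91 eV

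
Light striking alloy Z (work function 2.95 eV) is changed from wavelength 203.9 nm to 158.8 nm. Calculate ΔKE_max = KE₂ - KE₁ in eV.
1.7269 eV

Using Einstein's equation: KE_max = hc/λ - φ

For λ₁ = 203.9 nm:
KE₁ = hc/λ₁ - φ = 6.0806 - 2.95 = 3.1306 eV

For λ₂ = 158.8 nm:
KE₂ = hc/λ₂ - φ = 7.8076 - 2.95 = 4.8576 eV

Change in KE:
ΔKE = KE₂ - KE₁ = 4.8576 - 3.1306 = 1.7269 eV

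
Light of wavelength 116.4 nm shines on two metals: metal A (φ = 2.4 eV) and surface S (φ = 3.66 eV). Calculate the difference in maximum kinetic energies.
1.2600 eV

Using KE_max = hc/λ - φ for each metal:

Photon energy: E = hc/λ = 10.6516 eV

For metal A (φ₁ = 2.4 eV):
KE₁ = E - φ₁ = 10.6516 - 2.4 = 8.2516 eV

For surface S (φ₂ = 3.66 eV):
KE₂ = E - φ₂ = 10.6516 - 3.66 = 6.9916 eV

Difference:
ΔKE = KE₁ - KE₂ = 8.2516 - 6.9916 = 1.2600 eV

Note: The difference equals the difference in work functions: 3.66 - 2.4 = 1.26 eV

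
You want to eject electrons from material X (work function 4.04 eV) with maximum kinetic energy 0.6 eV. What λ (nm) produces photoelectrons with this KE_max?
267.21 nm

From Einstein's equation: KE_max = hc/λ - φ

Rearranging for λ:
hc/λ = KE_max + φ
λ = hc/(KE_max + φ)

Required photon energy:
E_photon = KE_max + φ = 0.6 + 4.04 = 4.64 eV

Required wavelength:
λ = hc/E_photon = (6.626×10⁻³⁴)(3×10⁸) / (4.64 × 1.602×10⁻¹⁹)
λ = 267.21 nm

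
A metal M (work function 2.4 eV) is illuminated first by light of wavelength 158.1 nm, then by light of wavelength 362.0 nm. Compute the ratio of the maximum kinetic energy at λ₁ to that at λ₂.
5.3095

Using Einstein's equation: KE_max = hc/λ - φ

For λ₁ = 158.1 nm:
E₁ = hc/λ₁ = 7.8421 eV
KE₁ = E₁ - φ = 7.8421 - 2.4 = 5.4421 eV

For λ₂ = 362.0 nm:
E₂ = hc/λ₂ = 3.4250 eV
KE₂ = E₂ - φ = 3.4250 - 2.4 = 1.0250 eV

Ratio: KE₁/KE₂ = 5.4421/1.0250 = 5.3095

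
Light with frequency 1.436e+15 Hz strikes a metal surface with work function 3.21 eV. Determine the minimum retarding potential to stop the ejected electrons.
2.7288 V

The stopping potential V_s satisfies: eV_s = KE_max

First, find KE_max using Einstein's equation:
E_photon = hf = (6.626×10⁻³⁴ J·s)(1.436e+15 Hz) = 5.9388 eV
KE_max = E_photon - φ = 5.9388 - 3.21 = 2.7288 eV

Since eV_s = KE_max:
V_s = KE_max/e = 2.7288 V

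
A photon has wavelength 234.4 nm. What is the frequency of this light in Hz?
1.2790e+15 Hz

Using the wave equation: c = fλ

Solving for frequency:
f = c/λ = (3×10⁸ m/s) / (234.4×10⁻⁹ m)
f = 1.2790e+15 Hz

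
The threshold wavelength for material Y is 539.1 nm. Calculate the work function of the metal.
2.30 eV

At the threshold wavelength, photon energy equals work function:
φ = hc/λ₀

Calculating:
φ = (6.626×10⁻³⁴ J·s)(3×10⁸ m/s) / (539.1×10⁻⁹ m)
φ = 2.30 eV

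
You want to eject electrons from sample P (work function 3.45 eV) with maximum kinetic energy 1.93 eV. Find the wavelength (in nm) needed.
230.45 nm

From Einstein's equation: KE_max = hc/λ - φ

Rearranging for λ:
hc/λ = KE_max + φ
λ = hc/(KE_max + φ)

Required photon energy:
E_photon = KE_max + φ = 1.93 + 3.45 = 5.38 eV

Required wavelength:
λ = hc/E_photon = (6.626×10⁻³⁴)(3×10⁸) / (5.38 × 1.602×10⁻¹⁹)
λ = 230.45 nm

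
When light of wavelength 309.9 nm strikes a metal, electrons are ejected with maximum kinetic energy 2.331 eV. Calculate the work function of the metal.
1.67 eV

From Einstein's photoelectric equation: KE_max = hf - φ = hc/λ - φ

Rearranging for φ:
φ = hc/λ - KE_max

Calculate photon energy:
E_photon = hc/λ = 4.0008 eV

Therefore:
φ = 4.0008 - 2.331 = 1.67 eV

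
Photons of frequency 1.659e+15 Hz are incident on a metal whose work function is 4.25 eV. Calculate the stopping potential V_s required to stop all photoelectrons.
2.6111 V

The stopping potential V_s satisfies: eV_s = KE_max

First, find KE_max using Einstein's equation:
E_photon = hf = (6.626×10⁻³⁴ J·s)(1.659e+15 Hz) = 6.8611 eV
KE_max = E_photon - φ = 6.8611 - 4.25 = 2.6111 eV

Since eV_s = KE_max:
V_s = KE_max/e = 2.6111 V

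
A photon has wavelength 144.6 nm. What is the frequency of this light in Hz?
2.0733e+15 Hz

Using the wave equation: c = fλ

Solving for frequency:
f = c/λ = (3×10⁸ m/s) / (144.6×10⁻⁹ m)
f = 2.0733e+15 Hz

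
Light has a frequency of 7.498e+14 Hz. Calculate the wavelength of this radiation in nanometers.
399.83 nm

Using the wave equation: c = fλ

Solving for wavelength:
λ = c/f = (3×10⁸ m/s) / (7.498e+14 Hz)
λ = 399.83 nm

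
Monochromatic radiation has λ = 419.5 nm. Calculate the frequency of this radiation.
7.1464e+14 Hz

Using the wave equation: c = fλ

Solving for frequency:
f = c/λ = (3×10⁸ m/s) / (419.5×10⁻⁹ m)
f = 7.1464e+14 Hz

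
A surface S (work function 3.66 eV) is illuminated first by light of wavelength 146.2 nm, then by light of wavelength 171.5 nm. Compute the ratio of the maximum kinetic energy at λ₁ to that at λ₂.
1.3505

Using Einstein's equation: KE_max = hc/λ - φ

For λ₁ = 146.2 nm:
E₁ = hc/λ₁ = 8.4805 eV
KE₁ = E₁ - φ = 8.4805 - 3.66 = 4.8205 eV

For λ₂ = 171.5 nm:
E₂ = hc/λ₂ = 7.2294 eV
KE₂ = E₂ - φ = 7.2294 - 3.66 = 3.5694 eV

Ratio: KE₁/KE₂ = 4.8205/3.5694 = 1.3505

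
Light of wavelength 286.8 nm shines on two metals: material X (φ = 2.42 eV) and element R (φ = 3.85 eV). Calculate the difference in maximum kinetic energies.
1.4300 eV

Using KE_max = hc/λ - φ for each metal:

Photon energy: E = hc/λ = 4.3230 eV

For material X (φ₁ = 2.42 eV):
KE₁ = E - φ₁ = 4.3230 - 2.42 = 1.9030 eV

For element R (φ₂ = 3.85 eV):
KE₂ = E - φ₂ = 4.3230 - 3.85 = 0.4730 eV

Difference:
ΔKE = KE₁ - KE₂ = 1.9030 - 0.4730 = 1.4300 eV

Note: The difference equals the difference in work functions: 3.85 - 2.42 = 1.43 eV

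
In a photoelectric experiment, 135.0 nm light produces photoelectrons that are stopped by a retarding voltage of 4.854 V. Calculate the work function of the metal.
4.33 eV

The stopping potential gives the maximum kinetic energy: KE_max = eV_s = 4.854 eV

From Einstein's photoelectric equation: KE_max = hc/λ - φ
Rearranging: φ = hc/λ - KE_max

Calculate photon energy:
E_photon = hc/λ = (6.626×10⁻³⁴ J·s)(3×10⁸ m/s) / (135.0×10⁻⁹ m) = 9.1840 eV

Therefore:
φ = 9.1840 - 4.854 = 4.33 eV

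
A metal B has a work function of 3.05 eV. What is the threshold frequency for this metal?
7.3749e+14 Hz

The threshold frequency is when the photon energy equals the work function:
hf₀ = φ

Solving for f₀:
f₀ = φ/h = (3.05 eV × 1.602×10⁻¹⁹ J/eV) / (6.626×10⁻³⁴ J·s)
f₀ = 7.3749e+14 Hz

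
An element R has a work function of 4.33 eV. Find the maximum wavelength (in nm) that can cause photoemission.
286.34 nm

The threshold wavelength is when the photon energy equals the work function:
hc/λ₀ = φ

Solving for λ₀:
λ₀ = hc/φ = (6.626×10⁻³⁴ J·s)(3×10⁸ m/s) / (4.33 eV × 1.602×10⁻¹⁹ J/eV)
λ₀ = 286.34 nm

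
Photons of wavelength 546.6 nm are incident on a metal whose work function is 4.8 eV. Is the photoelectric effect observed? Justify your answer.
No

For photoemission, the photon energy must exceed the work function.

Photon energy: E = hc/λ = 2.2683 eV
Work function: φ = 4.8 eV

Since E_photon (2.2683 eV) < φ (4.8 eV), photoemission will NOT occur.
The threshold wavelength is λ₀ = hc/φ = 258.3 nm.
Since 546.6 nm > 258.3 nm, the photons lack sufficient energy.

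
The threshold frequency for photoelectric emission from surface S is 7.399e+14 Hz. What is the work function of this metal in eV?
3.06 eV

At the threshold frequency, photon energy equals work function:
φ = hf₀

Calculating:
φ = (6.626×10⁻³⁴ J·s)(7.399e+14 Hz)
φ = 3.06 eV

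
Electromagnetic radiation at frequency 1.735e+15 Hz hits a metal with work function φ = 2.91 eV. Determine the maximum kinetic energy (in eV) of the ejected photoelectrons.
4.2654 eV

Using Einstein's photoelectric equation: KE_max = hf - φ

First, calculate the photon energy:
E_photon = hf = (6.626×10⁻³⁴ J·s)(1.735e+15 Hz)
E_photon = 7.1754 eV

Then, the maximum kinetic energy:
KE_max = E_photon - φ = 7.1754 eV - 2.91 eV = 4.2654 eV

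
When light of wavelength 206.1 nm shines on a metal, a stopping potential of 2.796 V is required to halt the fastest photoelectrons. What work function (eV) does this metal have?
3.22 eV

The stopping potential gives the maximum kinetic energy: KE_max = eV_s = 2.796 eV

From Einstein's photoelectric equation: KE_max = hc/λ - φ
Rearranging: φ = hc/λ - KE_max

Calculate photon energy:
E_photon = hc/λ = (6.626×10⁻³⁴ J·s)(3×10⁸ m/s) / (206.1×10⁻⁹ m) = 6.0157 eV

Therefore:
φ = 6.0157 - 2.796 = 3.22 eV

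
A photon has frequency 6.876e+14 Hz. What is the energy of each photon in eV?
2.8437 eV

Using E = hf:

E = hf = (6.626×10⁻³⁴ J·s)(6.876e+14 Hz)
E = 2.8437 eV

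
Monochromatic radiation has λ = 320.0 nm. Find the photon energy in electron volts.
3.8745 eV

Using E = hf = hc/λ:

E = hc/λ = (6.626×10⁻³⁴ J·s)(3×10⁸ m/s) / (320.0×10⁻⁹ m)
E = 3.8745 eV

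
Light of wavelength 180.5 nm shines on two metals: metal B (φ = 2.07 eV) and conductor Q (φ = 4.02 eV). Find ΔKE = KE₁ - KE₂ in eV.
1.9500 eV

Using KE_max = hc/λ - φ for each metal:

Photon energy: E = hc/λ = 6.8689 eV

For metal B (φ₁ = 2.07 eV):
KE₁ = E - φ₁ = 6.8689 - 2.07 = 4.7989 eV

For conductor Q (φ₂ = 4.02 eV):
KE₂ = E - φ₂ = 6.8689 - 4.02 = 2.8489 eV

Difference:
ΔKE = KE₁ - KE₂ = 4.7989 - 2.8489 = 1.9500 eV

Note: The difference equals the difference in work functions: 4.02 - 2.07 = 1.95 eV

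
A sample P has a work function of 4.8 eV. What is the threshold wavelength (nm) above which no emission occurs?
258.30 nm

The threshold wavelength is when the photon energy equals the work function:
hc/λ₀ = φ

Solving for λ₀:
λ₀ = hc/φ = (6.626×10⁻³⁴ J·s)(3×10⁸ m/s) / (4.8 eV × 1.602×10⁻¹⁹ J/eV)
λ₀ = 258.30 nm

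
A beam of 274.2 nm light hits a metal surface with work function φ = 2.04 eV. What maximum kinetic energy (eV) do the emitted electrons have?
2.4817 eV

Using Einstein's photoelectric equation: KE_max = hf - φ = hc/λ - φ

First, calculate the photon energy:
E_photon = hc/λ = (6.626×10⁻³⁴ J·s)(3×10⁸ m/s) / (274.2×10⁻⁹ m)
E_photon = 4.5217 eV

Then, the maximum kinetic energy:
KE_max = E_photon - φ = 4.5217 eV - 2.04 eV = 2.4817 eV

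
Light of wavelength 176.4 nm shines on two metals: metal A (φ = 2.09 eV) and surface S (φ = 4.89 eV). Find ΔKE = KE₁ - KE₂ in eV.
2.8000 eV

Using KE_max = hc/λ - φ for each metal:

Photon energy: E = hc/λ = 7.0286 eV

For metal A (φ₁ = 2.09 eV):
KE₁ = E - φ₁ = 7.0286 - 2.09 = 4.9386 eV

For surface S (φ₂ = 4.89 eV):
KE₂ = E - φ₂ = 7.0286 - 4.89 = 2.1386 eV

Difference:
ΔKE = KE₁ - KE₂ = 4.9386 - 2.1386 = 2.8000 eV

Note: The difference equals the difference in work functions: 4.89 - 2.09 = 2.80 eV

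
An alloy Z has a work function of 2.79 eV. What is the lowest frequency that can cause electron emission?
6.7462e+14 Hz

The threshold frequency is when the photon energy equals the work function:
hf₀ = φ

Solving for f₀:
f₀ = φ/h = (2.79 eV × 1.602×10⁻¹⁹ J/eV) / (6.626×10⁻³⁴ J·s)
f₀ = 6.7462e+14 Hz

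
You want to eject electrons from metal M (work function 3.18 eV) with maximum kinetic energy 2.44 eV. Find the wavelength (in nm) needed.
220.61 nm

From Einstein's equation: KE_max = hc/λ - φ

Rearranging for λ:
hc/λ = KE_max + φ
λ = hc/(KE_max + φ)

Required photon energy:
E_photon = KE_max + φ = 2.44 + 3.18 = 5.62 eV

Required wavelength:
λ = hc/E_photon = (6.626×10⁻³⁴)(3×10⁸) / (5.62 × 1.602×10⁻¹⁹)
λ = 220.61 nm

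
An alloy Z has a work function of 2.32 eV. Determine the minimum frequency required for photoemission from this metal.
5.6097e+14 Hz

The threshold frequency is when the photon energy equals the work function:
hf₀ = φ

Solving for f₀:
f₀ = φ/h = (2.32 eV × 1.602×10⁻¹⁹ J/eV) / (6.626×10⁻³⁴ J·s)
f₀ = 5.6097e+14 Hz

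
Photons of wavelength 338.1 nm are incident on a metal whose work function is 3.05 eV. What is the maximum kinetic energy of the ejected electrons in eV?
0.6171 eV

Using Einstein's photoelectric equation: KE_max = hf - φ = hc/λ - φ

First, calculate the photon energy:
E_photon = hc/λ = (6.626×10⁻³⁴ J·s)(3×10⁸ m/s) / (338.1×10⁻⁹ m)
E_photon = 3.6671 eV

Then, the maximum kinetic energy:
KE_max = E_photon - φ = 3.6671 eV - 3.05 eV = 0.6171 eV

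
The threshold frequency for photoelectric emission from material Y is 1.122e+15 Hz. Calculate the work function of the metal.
4.64 eV

At the threshold frequency, photon energy equals work function:
φ = hf₀

Calculating:
φ = (6.626×10⁻³⁴ J·s)(1.122e+15 Hz)
φ = 4.64 eV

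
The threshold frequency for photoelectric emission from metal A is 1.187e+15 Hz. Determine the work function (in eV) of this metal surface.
4.91 eV

At the threshold frequency, photon energy equals work function:
φ = hf₀

Calculating:
φ = (6.626×10⁻³⁴ J·s)(1.187e+15 Hz)
φ = 4.91 eV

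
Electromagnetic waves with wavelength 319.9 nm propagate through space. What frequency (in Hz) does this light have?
9.3714e+14 Hz

Using the wave equation: c = fλ

Solving for frequency:
f = c/λ = (3×10⁸ m/s) / (319.9×10⁻⁹ m)
f = 9.3714e+14 Hz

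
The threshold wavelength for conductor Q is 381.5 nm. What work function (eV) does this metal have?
3.25 eV

At the threshold wavelength, photon energy equals work function:
φ = hc/λ₀

Calculating:
φ = (6.626×10⁻³⁴ J·s)(3×10⁸ m/s) / (381.5×10⁻⁹ m)
φ = 3.25 eV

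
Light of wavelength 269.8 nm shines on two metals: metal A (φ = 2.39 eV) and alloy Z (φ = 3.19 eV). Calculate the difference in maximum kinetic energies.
0.8000 eV

Using KE_max = hc/λ - φ for each metal:

Photon energy: E = hc/λ = 4.5954 eV

For metal A (φ₁ = 2.39 eV):
KE₁ = E - φ₁ = 4.5954 - 2.39 = 2.2054 eV

For alloy Z (φ₂ = 3.19 eV):
KE₂ = E - φ₂ = 4.5954 - 3.19 = 1.4054 eV

Difference:
ΔKE = KE₁ - KE₂ = 2.2054 - 1.4054 = 0.8000 eV

Note: The difference equals the difference in work functions: 3.19 - 2.39 = 0.80 eV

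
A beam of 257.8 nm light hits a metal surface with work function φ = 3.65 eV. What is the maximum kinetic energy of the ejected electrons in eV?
1.1593 eV

Using Einstein's photoelectric equation: KE_max = hf - φ = hc/λ - φ

First, calculate the photon energy:
E_photon = hc/λ = (6.626×10⁻³⁴ J·s)(3×10⁸ m/s) / (257.8×10⁻⁹ m)
E_photon = 4.8093 eV

Then, the maximum kinetic energy:
KE_max = E_photon - φ = 4.8093 eV - 3.65 eV = 1.1593 eV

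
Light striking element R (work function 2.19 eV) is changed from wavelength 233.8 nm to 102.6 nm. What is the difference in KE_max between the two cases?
6.7812 eV

Using Einstein's equation: KE_max = hc/λ - φ

For λ₁ = 233.8 nm:
KE₁ = hc/λ₁ - φ = 5.3030 - 2.19 = 3.1130 eV

For λ₂ = 102.6 nm:
KE₂ = hc/λ₂ - φ = 12.0842 - 2.19 = 9.8942 eV

Change in KE:
ΔKE = KE₂ - KE₁ = 9.8942 - 3.1130 = 6.7812 eV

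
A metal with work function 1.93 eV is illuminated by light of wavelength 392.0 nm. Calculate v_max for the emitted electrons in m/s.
6.5854e+05 m/s

First, find the maximum kinetic energy:
E_photon = hc/λ = 3.1629 eV
KE_max = E_photon - φ = 3.1629 - 1.93 = 1.2329 eV

Convert to Joules: KE_max = 1.2329 × 1.602×10⁻¹⁹ J = 1.9753e-19 J

Then use KE = ½mv² to find velocity:
v = √(2·KE/m) = √(2 × 1.9753e-19 J / 9.109e-31 kg)
v = 6.5854e+05 m/s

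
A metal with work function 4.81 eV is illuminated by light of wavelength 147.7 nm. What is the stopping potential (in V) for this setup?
3.5843 V

The stopping potential V_s satisfies: eV_s = KE_max

First, find KE_max using Einstein's equation:
E_photon = hc/λ = 8.3943 eV
KE_max = E_photon - φ = 8.3943 - 4.81 = 3.5843 eV

Since eV_s = KE_max:
V_s = KE_max/e = 3.5843 V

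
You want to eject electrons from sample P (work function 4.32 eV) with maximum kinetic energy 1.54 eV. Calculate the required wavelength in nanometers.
211.58 nm

From Einstein's equation: KE_max = hc/λ - φ

Rearranging for λ:
hc/λ = KE_max + φ
λ = hc/(KE_max + φ)

Required photon energy:
E_photon = KE_max + φ = 1.54 + 4.32 = 5.86 eV

Required wavelength:
λ = hc/E_photon = (6.626×10⁻³⁴)(3×10⁸) / (5.86 × 1.602×10⁻¹⁹)
λ = 211.58 nm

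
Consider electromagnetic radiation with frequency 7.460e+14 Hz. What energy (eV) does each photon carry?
3.0852 eV

Using E = hf:

E = hf = (6.626×10⁻³⁴ J·s)(7.460e+14 Hz)
E = 3.0852 eV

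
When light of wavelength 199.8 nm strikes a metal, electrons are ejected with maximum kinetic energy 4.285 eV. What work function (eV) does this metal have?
1.92 eV

From Einstein's photoelectric equation: KE_max = hf - φ = hc/λ - φ

Rearranging for φ:
φ = hc/λ - KE_max

Calculate photon energy:
E_photon = hc/λ = 6.2054 eV

Therefore:
φ = 6.2054 - 4.285 = 1.92 eV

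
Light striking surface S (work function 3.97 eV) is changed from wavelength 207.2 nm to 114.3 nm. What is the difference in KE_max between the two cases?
4.8635 eV

Using Einstein's equation: KE_max = hc/λ - φ

For λ₁ = 207.2 nm:
KE₁ = hc/λ₁ - φ = 5.9838 - 3.97 = 2.0138 eV

For λ₂ = 114.3 nm:
KE₂ = hc/λ₂ - φ = 10.8473 - 3.97 = 6.8773 eV

Change in KE:
ΔKE = KE₂ - KE₁ = 6.8773 - 2.0138 = 4.8635 eV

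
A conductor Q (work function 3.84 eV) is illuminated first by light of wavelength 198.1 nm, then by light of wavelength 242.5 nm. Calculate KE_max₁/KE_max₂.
1.9003

Using Einstein's equation: KE_max = hc/λ - φ

For λ₁ = 198.1 nm:
E₁ = hc/λ₁ = 6.2587 eV
KE₁ = E₁ - φ = 6.2587 - 3.84 = 2.4187 eV

For λ₂ = 242.5 nm:
E₂ = hc/λ₂ = 5.1128 eV
KE₂ = E₂ - φ = 5.1128 - 3.84 = 1.2728 eV

Ratio: KE₁/KE₂ = 2.4187/1.2728 = 1.9003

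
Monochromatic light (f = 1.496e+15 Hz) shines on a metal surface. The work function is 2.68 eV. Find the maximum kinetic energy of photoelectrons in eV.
3.5070 eV

Using Einstein's photoelectric equation: KE_max = hf - φ

First, calculate the photon energy:
E_photon = hf = (6.626×10⁻³⁴ J·s)(1.496e+15 Hz)
E_photon = 6.1870 eV

Then, the maximum kinetic energy:
KE_max = E_photon - φ = 6.1870 eV - 2.68 eV = 3.5070 eV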